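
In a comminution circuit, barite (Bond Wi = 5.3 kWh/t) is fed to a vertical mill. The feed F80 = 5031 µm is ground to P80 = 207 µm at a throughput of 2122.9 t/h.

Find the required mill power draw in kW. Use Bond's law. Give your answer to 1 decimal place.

P = 6234.0 kW

W = 10·Wi·(P80^(-½) − F80^(-½))
W = 10·5.3·(1/√207 − 1/√5031) = 10·5.3·(0.055406) = 2.9365 kWh/t
Power = W × throughput = 2.9365 kWh/t × 2122.9 t/h = 6234.0 kW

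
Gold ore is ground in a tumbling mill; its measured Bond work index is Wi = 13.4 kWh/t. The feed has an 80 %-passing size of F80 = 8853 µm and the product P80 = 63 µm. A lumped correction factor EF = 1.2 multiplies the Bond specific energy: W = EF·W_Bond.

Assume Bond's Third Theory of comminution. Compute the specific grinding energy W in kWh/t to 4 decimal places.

W = 18.5499 kWh/t

W = 10 Wi / √P80 − 10 Wi / √F80
1/√63 = 0.125988;  1/√8853 = 0.010628
W = 10·13.4·(0.125988 − 0.010628) = 15.4583 kWh/t
W_actual = 1.2 × 15.4583 = 18.5499 kWh/t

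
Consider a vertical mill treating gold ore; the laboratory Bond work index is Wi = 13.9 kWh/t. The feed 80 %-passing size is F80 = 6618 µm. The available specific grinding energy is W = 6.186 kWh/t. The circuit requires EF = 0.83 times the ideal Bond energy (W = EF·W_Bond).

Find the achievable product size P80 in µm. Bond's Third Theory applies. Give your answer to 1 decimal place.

W = 10·Wi·[P80^(−½) − F80^(−½)]
W_Bond = W / EF = 6.186 / 0.83 = 7.4530 kWh/t
⇒ 1/√P80 = W_Bond/(10 Wi) + 1/√F80
  = 7.4530/(10·13.9) + 1/√6618 = 0.053619 + 0.012292 = 0.065911
P80 = (1/0.065911)² = 15.1719² = 230.19 µm

P80 = 230.2 µm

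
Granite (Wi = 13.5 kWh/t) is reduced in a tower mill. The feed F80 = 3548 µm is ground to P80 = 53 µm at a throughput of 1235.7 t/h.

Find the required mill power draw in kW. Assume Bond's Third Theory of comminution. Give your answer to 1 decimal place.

W = 10·Wi·[P80^(−½) − F80^(−½)]
W = 10·13.5·(1/√53 − 1/√3548) = 10·13.5·(0.120572) = 16.2772 kWh/t
P_mill = W·ṁ = 16.2772·1235.7 = 20113.8 kW

P = 20113.8 kW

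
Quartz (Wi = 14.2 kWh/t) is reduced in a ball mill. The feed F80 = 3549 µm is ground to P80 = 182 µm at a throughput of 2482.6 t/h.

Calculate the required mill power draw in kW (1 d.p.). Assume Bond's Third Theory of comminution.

P = 20213.7 kW

W = 10·Wi·[P80^(−½) − F80^(−½)]
W = 10·14.2·(1/√182 − 1/√3549) = 10·14.2·(0.057339) = 8.1421 kWh/t
P = W·T = 8.1421·2482.6 = 20213.7 kW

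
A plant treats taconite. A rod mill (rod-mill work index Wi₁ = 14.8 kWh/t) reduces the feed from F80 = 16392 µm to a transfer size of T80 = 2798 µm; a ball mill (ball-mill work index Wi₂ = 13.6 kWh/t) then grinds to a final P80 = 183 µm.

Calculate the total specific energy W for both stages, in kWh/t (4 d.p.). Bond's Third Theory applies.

W_Bond = 10·Wi·(1/√P₈₀ − 1/√F₈₀)
Stage 1 (16392→2798 µm, Wi₁=14.8): W₁ = 10·14.8·(0.018905 − 0.007811) = 1.6420 kWh/t
Stage 2 (2798→183 µm, Wi₂=13.6): W₂ = 10·13.6·(0.073922 − 0.018905) = 7.4823 kWh/t
W = W₁ + W₂ = 1.6420 + 7.4823 = 9.1243 kWh/t

W = 9.1243 kWh/t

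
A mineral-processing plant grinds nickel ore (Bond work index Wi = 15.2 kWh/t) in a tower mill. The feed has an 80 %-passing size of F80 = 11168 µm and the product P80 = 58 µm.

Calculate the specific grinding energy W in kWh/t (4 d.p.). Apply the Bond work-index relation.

W = 18.5203 kWh/t

W = 10·Wi·(P80^(-½) − F80^(-½))
1/√58 = 0.131306;  1/√11168 = 0.009463
W = 10·15.2·(0.131306 − 0.009463) = 18.5203 kWh/t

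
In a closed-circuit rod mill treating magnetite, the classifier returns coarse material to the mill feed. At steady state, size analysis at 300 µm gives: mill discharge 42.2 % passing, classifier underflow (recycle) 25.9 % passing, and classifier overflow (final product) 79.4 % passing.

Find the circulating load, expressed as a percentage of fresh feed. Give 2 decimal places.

Let r = R/F. Size balance at 300 µm:
Fd + Rd = Ru + Fo ⇒ R/F = (o−d)/(d−u)
r = (79.4 − 42.2)/(42.2 − 25.9) = 37.2/16.3 = 2.2822
CL = 100·r = 228.22 %

CL = 228.22 %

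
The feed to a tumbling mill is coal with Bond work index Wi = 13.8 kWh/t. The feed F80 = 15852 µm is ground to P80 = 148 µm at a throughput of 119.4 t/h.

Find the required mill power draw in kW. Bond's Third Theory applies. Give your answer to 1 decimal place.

P = 1223.5 kW

W = 10 Wi (P80^-0.5 − F80^-0.5)
W = 10·13.8·(1/√148 − 1/√15852) = 10·13.8·(0.074257) = 10.2475 kWh/t
Mill draw = 10.2475 × 119.4 = 1223.5 kW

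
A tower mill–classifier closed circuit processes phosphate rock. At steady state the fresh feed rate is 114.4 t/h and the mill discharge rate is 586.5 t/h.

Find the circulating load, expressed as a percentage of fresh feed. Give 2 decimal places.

CL = 412.67 %

Mill node: discharge = fresh + recycle.
R = M − F = 586.5 − 114.4 = 472.1 t/h
CL = 100·R/F = 100·472.1/114.4 = 412.67 %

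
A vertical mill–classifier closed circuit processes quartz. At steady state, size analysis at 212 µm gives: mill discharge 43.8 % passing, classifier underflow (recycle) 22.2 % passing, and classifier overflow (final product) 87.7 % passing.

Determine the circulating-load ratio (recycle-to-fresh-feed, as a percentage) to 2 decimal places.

CL = 203.24 %

Let r = R/F. Size balance at 212 µm:
r = (o − d)/(d − u)
r = (87.7 − 43.8)/(43.8 − 22.2) = 43.9/21.6 = 2.0324
CL = 100·r = 203.24 %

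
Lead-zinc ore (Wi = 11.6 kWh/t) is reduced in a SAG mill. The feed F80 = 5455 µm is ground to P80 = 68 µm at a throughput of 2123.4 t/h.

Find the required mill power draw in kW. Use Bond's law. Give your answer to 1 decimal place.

W = 10 Wi (1/√P80 − 1/√F80)  [Bond]
W = 10·11.6·(1/√68 − 1/√5455) = 10·11.6·(0.107728) = 12.4965 kWh/t
P_mill = W·ṁ = 12.4965·2123.4 = 26535.0 kW

P = 26535.0 kW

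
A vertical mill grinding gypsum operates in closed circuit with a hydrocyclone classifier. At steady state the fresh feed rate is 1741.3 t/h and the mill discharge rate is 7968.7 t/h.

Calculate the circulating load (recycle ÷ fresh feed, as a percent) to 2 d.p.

CL = 357.63 %

Discharge = new feed + return, hence
R = M − F = 7968.7 − 1741.3 = 6227.4 t/h
CL = 100·R/F = 100·6227.4/1741.3 = 357.63 %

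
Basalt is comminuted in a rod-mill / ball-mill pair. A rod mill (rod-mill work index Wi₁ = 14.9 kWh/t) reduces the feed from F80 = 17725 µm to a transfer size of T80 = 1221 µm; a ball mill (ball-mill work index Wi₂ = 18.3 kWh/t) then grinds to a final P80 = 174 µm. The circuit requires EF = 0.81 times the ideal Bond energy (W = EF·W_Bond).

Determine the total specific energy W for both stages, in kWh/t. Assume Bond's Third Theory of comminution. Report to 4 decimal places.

W = 9.5426 kWh/t

W = 10 Wi (1/√P80 − 1/√F80)  [Bond]
Stage 1 (17725→1221 µm, Wi₁=14.9): W₁ = 10·14.9·(0.028618 − 0.007511) = 3.1449 kWh/t
Stage 2 (1221→174 µm, Wi₂=18.3): W₂ = 10·18.3·(0.075810 − 0.028618) = 8.6361 kWh/t
W = W₁ + W₂ = 3.1449 + 8.6361 = 11.7810 kWh/t
With EF = 0.81: W = 11.7810·0.81 = 9.5426 kWh/t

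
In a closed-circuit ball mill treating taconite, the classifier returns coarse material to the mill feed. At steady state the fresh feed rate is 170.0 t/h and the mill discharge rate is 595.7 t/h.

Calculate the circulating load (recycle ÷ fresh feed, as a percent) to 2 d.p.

M = F + R at steady state, so:
R = M − F = 595.7 − 170.0 = 425.7 t/h
CL = 100·R/F = 100·425.7/170.0 = 250.41 %

CL = 250.41 %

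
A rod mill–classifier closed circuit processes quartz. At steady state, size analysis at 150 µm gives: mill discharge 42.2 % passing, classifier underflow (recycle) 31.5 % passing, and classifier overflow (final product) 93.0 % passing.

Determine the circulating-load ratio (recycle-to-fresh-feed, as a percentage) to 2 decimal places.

Mass balance on the −150 µm fraction:
d + r·d = r·u + o → r(d−u) = o−d
r = (93.0 − 42.2)/(42.2 − 31.5) = 50.8/10.7 = 4.7477
CL = 100·r = 474.77 %

CL = 474.77 %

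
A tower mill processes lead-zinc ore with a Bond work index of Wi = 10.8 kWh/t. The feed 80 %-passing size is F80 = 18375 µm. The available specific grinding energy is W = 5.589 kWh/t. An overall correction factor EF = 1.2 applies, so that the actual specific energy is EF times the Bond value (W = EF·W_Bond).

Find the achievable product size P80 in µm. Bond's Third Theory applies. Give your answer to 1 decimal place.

W_Bond = 10·Wi·(1/√P₈₀ − 1/√F₈₀)
W_Bond = W / EF = 5.589 / 1.2 = 4.6575 kWh/t
⇒ 1/√P80 = W_Bond/(10·Wi) + 1/√F80
  = 4.6575/(10·10.8) + 1/√18375 = 0.043125 + 0.007377 = 0.050502
P80 = (1/0.050502)² = 19.8012² = 392.09 µm

P80 = 392.1 µm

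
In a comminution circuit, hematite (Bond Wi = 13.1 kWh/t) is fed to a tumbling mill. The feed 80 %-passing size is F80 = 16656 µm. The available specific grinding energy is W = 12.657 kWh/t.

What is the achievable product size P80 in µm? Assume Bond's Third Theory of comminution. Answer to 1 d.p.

W = 10 Wi / √P80 − 10 Wi / √F80
P80^(−½) = W/(10 Wi) + F80^(−½)
  = 12.6570/(10·13.1) + 1/√16656 = 0.096618 + 0.007748 = 0.104367
P80 = (1/0.104367)² = 9.5816² = 91.81 µm

P80 = 91.8 µm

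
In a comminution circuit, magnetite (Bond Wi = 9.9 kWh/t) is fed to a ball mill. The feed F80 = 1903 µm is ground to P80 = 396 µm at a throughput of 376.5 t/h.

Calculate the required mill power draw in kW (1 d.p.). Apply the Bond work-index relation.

P = 1018.6 kW

Bond: W = 10·Wi·(1/√P80 − 1/√F80)
W = 10·9.9·(1/√396 − 1/√1903) = 10·9.9·(0.027328) = 2.7055 kWh/t
Power = W × throughput = 2.7055 kWh/t × 376.5 t/h = 1018.6 kW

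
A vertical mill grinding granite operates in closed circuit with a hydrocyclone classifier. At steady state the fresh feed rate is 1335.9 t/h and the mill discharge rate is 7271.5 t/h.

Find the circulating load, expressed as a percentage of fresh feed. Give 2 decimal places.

CL = 444.31 %

Steady state: M = F + R.
R = M − F = 7271.5 − 1335.9 = 5935.6 t/h
CL = 100·R/F = 100·5935.6/1335.9 = 444.31 %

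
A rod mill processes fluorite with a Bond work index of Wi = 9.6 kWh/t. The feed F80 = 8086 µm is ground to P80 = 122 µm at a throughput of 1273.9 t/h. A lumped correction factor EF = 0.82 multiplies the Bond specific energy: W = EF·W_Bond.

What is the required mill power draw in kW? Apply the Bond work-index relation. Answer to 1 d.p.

W = 10·Wi·(P80^(-½) − F80^(-½))
W = 10·9.6·(1/√122 − 1/√8086) = 10·9.6·(0.079415) = 7.6238 kWh/t
W_actual = 0.82 × 7.6238 = 6.2516 kWh/t
P = W·T = 6.2516·1273.9 = 7963.9 kW

P = 7963.9 kW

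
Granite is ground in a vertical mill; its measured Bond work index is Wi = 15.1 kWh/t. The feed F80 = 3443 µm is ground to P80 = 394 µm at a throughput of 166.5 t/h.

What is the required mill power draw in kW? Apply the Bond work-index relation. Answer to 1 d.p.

W_Bond = 10·Wi·(1/√P₈₀ − 1/√F₈₀)
W = 10·15.1·(1/√394 − 1/√3443) = 10·15.1·(0.033337) = 5.0339 kWh/t
P_mill = W·ṁ = 5.0339·166.5 = 838.1 kW

P = 838.1 kW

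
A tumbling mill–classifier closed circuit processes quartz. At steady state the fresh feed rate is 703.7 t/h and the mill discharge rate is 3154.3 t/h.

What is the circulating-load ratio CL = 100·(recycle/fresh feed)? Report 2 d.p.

CL = 348.24 %

Mill node: discharge = fresh + recycle.
R = M − F = 3154.3 − 703.7 = 2450.6 t/h
CL = 100·R/F = 100·2450.6/703.7 = 348.24 %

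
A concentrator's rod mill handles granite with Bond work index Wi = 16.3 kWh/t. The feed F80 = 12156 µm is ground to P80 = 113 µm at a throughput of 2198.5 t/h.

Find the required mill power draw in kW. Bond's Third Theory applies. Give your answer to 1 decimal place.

W_Bond = 10·Wi·(1/√P₈₀ − 1/√F₈₀)
W = 10·16.3·(1/√113 − 1/√12156) = 10·16.3·(0.085002) = 13.8553 kWh/t
Power = W × throughput = 13.8553 kWh/t × 2198.5 t/h = 30461.0 kW

P = 30461.0 kW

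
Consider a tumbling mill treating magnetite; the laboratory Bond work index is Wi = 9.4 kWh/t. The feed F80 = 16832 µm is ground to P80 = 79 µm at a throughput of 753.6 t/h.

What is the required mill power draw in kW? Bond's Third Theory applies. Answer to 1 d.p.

P = 7423.9 kW

Bond: W = 10·Wi·(1/√P80 − 1/√F80)
W = 10·9.4·(1/√79 − 1/√16832) = 10·9.4·(0.104801) = 9.8513 kWh/t
P_mill = W·ṁ = 9.8513·753.6 = 7423.9 kW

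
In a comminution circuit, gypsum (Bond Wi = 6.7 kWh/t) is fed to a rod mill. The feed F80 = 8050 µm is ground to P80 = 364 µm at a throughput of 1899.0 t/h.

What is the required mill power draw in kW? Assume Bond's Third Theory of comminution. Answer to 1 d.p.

P = 5250.7 kW

W_Bond = 10·Wi·(1/√P₈₀ − 1/√F₈₀)
W = 10·6.7·(1/√364 − 1/√8050) = 10·6.7·(0.041269) = 2.7650 kWh/t
P = W·T = 2.7650·1899.0 = 5250.7 kW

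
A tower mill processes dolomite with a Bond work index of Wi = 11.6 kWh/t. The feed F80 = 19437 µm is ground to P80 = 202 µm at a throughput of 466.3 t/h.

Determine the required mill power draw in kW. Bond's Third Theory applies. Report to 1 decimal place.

P = 3417.8 kW

Bond:  W = 10 Wi (1/√P − 1/√F)
W = 10·11.6·(1/√202 − 1/√19437) = 10·11.6·(0.063187) = 7.3297 kWh/t
P = W·T = 7.3297·466.3 = 3417.8 kW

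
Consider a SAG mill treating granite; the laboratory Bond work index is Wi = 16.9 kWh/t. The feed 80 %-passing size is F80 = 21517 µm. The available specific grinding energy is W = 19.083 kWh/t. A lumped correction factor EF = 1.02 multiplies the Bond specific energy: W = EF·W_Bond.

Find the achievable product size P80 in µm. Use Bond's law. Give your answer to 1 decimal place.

Bond:  W = 10 Wi (1/√P − 1/√F)
W_Bond = W / EF = 19.083 / 1.02 = 18.7088 kWh/t
P80^-0.5 = F80^-0.5 + W_Bond/(10 Wi)
  = 18.7088/(10·16.9) + 1/√21517 = 0.110703 + 0.006817 = 0.117520
P80 = (1/0.117520)² = 8.5092² = 72.41 µm

P80 = 72.4 µm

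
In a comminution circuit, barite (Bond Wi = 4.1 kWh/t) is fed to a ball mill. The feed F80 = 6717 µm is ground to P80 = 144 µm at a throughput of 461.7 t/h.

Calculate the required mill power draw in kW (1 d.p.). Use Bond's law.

P = 1346.5 kW

W = 10 Wi (P80^-0.5 − F80^-0.5)
W = 10·4.1·(1/√144 − 1/√6717) = 10·4.1·(0.071132) = 2.9164 kWh/t
Power = W × throughput = 2.9164 kWh/t × 461.7 t/h = 1346.5 kW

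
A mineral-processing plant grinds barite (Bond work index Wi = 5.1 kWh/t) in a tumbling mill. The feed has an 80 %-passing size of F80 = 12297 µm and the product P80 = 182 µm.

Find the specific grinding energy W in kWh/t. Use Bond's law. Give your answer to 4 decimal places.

W = 3.3205 kWh/t

Bond:  W = 10 Wi (1/√P − 1/√F)
1/√182 = 0.074125;  1/√12297 = 0.009018
W = 10·5.1·(0.074125 − 0.009018) = 3.3205 kWh/t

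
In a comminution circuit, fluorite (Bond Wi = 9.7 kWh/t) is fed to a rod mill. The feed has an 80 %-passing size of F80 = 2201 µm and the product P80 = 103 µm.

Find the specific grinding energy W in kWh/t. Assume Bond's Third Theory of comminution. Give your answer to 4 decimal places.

W = 7.4901 kWh/t

W = 10 Wi (P80^-0.5 − F80^-0.5)
1/√103 = 0.098533;  1/√2201 = 0.021315
W = 10·9.7·(0.098533 − 0.021315) = 7.4901 kWh/t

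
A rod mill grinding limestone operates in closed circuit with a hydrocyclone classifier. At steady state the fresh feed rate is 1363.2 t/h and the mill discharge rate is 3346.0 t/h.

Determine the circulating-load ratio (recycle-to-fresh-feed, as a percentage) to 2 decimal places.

Mill node: discharge = fresh + recycle.
R = M − F = 3346.0 − 1363.2 = 1982.8 t/h
CL = 100·R/F = 100·1982.8/1363.2 = 145.45 %

CL = 145.45 %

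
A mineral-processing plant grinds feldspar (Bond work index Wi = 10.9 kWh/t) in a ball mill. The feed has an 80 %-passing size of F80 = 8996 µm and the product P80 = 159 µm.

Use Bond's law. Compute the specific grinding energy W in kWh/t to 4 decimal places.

W = 7.4950 kWh/t

W = 10 Wi (1/√P80 − 1/√F80)  [Bond]
1/√159 = 0.079305;  1/√8996 = 0.010543
W = 10·10.9·(0.079305 − 0.010543) = 7.4950 kWh/t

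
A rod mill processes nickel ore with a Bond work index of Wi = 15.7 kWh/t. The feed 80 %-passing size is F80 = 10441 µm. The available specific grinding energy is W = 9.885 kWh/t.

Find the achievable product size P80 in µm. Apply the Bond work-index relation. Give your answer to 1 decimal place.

P80 = 189.0 µm

W = 10·Wi·(P80^(-½) − F80^(-½))
⇒ 1/√P80 = W/(10 Wi) + 1/√F80
  = 9.8850/(10·15.7) + 1/√10441 = 0.062962 + 0.009787 = 0.072748
P80 = (1/0.072748)² = 13.7460² = 188.95 µm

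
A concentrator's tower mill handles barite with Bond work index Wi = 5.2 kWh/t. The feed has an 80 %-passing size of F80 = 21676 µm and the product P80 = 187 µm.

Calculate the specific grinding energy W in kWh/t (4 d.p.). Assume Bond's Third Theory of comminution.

W = 10·Wi·(P80^(-½) − F80^(-½))
1/√187 = 0.073127;  1/√21676 = 0.006792
W = 10·5.2·(0.073127 − 0.006792) = 3.4494 kWh/t

W = 3.4494 kWh/t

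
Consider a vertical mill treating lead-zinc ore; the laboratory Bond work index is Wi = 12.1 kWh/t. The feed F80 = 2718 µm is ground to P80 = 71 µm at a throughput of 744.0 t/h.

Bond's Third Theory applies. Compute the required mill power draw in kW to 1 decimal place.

P = 8957.1 kW

Bond:  W = 10 Wi (1/√P − 1/√F)
W = 10·12.1·(1/√71 − 1/√2718) = 10·12.1·(0.099497) = 12.0391 kWh/t
Power = W × throughput = 12.0391 kWh/t × 744.0 t/h = 8957.1 kW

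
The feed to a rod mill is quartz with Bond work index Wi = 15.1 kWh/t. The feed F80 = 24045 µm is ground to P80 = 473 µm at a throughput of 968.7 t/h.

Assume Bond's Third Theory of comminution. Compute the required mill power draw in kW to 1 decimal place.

P = 5782.4 kW

W = 10 Wi / √P80 − 10 Wi / √F80
W = 10·15.1·(1/√473 − 1/√24045) = 10·15.1·(0.039531) = 5.9692 kWh/t
Mill draw = 5.9692 × 968.7 = 5782.4 kW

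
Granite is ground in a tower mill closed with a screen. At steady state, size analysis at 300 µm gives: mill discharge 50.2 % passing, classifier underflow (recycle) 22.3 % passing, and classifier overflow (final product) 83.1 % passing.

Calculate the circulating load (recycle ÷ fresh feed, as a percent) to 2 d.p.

CL = 117.92 %

Two-product formula at 300 µm:
(1+r)·d = r·u + o ⇒ r = (o−d)/(d−u)
r = (83.1 − 50.2)/(50.2 − 22.3) = 32.9/27.9 = 1.1792
CL = 100·r = 117.92 %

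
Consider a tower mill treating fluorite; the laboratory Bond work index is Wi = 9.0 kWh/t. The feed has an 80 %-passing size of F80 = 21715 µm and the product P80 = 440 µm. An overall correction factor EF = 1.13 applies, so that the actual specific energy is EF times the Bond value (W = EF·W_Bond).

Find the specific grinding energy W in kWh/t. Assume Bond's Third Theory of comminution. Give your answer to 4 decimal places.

W = 4.1582 kWh/t

W = 10 Wi (P80^-0.5 − F80^-0.5)
1/√440 = 0.047673;  1/√21715 = 0.006786
W = 10·9.0·(0.047673 − 0.006786) = 3.6798 kWh/t
With EF = 1.13: W = 3.6798·1.13 = 4.1582 kWh/t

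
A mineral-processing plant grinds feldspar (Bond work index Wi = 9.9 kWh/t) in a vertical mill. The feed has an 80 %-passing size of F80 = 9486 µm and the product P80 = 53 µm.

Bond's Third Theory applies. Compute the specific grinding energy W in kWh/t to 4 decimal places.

W = 10 Wi (1/√P80 − 1/√F80)  [Bond]
1/√53 = 0.137361;  1/√9486 = 0.010267
W = 10·9.9·(0.137361 − 0.010267) = 12.5822 kWh/t

W = 12.5822 kWh/t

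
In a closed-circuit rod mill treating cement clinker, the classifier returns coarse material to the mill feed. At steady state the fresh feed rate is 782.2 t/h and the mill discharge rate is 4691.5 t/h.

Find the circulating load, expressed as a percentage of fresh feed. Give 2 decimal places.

CL = 499.78 %

Discharge = new feed + return, hence
R = M − F = 4691.5 − 782.2 = 3909.3 t/h
CL = 100·R/F = 100·3909.3/782.2 = 499.78 %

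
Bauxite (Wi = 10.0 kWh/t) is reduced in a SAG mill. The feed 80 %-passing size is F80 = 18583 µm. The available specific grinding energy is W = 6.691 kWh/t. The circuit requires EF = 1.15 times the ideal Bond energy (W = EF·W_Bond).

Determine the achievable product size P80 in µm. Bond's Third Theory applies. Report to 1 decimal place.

P80 = 233.0 µm

Bond: W = 10·Wi·(1/√P80 − 1/√F80)
W_Bond = W / EF = 6.691 / 1.15 = 5.8183 kWh/t
⇒ 1/√P80 = W_Bond/(10·Wi) + 1/√F80
  = 5.8183/(10·10.0) + 1/√18583 = 0.058183 + 0.007336 = 0.065518
P80 = (1/0.065518)² = 15.2629² = 232.96 µm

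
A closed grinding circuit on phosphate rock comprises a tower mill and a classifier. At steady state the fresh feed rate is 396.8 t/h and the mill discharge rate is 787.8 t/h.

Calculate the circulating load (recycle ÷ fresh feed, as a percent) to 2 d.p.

Discharge = new feed + return, hence
R = M − F = 787.8 − 396.8 = 391.0 t/h
CL = 100·R/F = 100·391.0/396.8 = 98.54 %

CL = 98.54 %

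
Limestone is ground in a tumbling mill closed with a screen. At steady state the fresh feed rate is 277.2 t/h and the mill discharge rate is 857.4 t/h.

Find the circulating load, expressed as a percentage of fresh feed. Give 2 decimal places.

CL = 209.31 %

M = F + R at steady state, so:
R = M − F = 857.4 − 277.2 = 580.2 t/h
CL = 100·R/F = 100·580.2/277.2 = 209.31 %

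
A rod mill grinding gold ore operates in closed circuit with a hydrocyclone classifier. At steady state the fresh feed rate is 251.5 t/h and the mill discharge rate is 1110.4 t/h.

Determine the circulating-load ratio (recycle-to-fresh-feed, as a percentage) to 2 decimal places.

CL = 341.51 %

Discharge = new feed + return, hence
R = M − F = 1110.4 − 251.5 = 858.9 t/h
CL = 100·R/F = 100·858.9/251.5 = 341.51 %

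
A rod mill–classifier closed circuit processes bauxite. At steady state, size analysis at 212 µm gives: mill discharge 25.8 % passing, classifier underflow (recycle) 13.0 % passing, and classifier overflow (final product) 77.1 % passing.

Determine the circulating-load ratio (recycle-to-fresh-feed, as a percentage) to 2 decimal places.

Two-product formula at 212 µm:
r = (o − d)/(d − u)
r = (77.1 − 25.8)/(25.8 − 13.0) = 51.3/12.8 = 4.0078
CL = 100·r = 400.78 %

CL = 400.78 %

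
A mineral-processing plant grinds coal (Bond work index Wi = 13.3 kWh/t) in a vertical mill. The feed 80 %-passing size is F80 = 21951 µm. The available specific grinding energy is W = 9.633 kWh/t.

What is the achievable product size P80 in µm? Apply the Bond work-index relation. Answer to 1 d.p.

W_Bond = 10·Wi·(1/√P₈₀ − 1/√F₈₀)
P80^-0.5 = F80^-0.5 + W/(10 Wi)
  = 9.6330/(10·13.3) + 1/√21951 = 0.072429 + 0.006750 = 0.079178
P80 = (1/0.079178)² = 12.6298² = 159.51 µm

P80 = 159.5 µm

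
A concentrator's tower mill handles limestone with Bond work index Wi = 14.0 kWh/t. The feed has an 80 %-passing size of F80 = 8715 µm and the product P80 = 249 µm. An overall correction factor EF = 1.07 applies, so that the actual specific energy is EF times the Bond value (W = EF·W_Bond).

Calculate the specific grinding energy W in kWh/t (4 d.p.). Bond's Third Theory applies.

W = 7.8885 kWh/t

Bond: W = 10·Wi·(1/√P80 − 1/√F80)
1/√249 = 0.063372;  1/√8715 = 0.010712
W = 10·14.0·(0.063372 − 0.010712) = 7.3725 kWh/t
W_actual = 1.07 × 7.3725 = 7.8885 kWh/t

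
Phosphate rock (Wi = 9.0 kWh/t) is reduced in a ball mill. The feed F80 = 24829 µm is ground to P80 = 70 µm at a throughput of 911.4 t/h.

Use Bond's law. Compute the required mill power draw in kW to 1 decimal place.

P = 9283.4 kW

W = 10 Wi / √P80 − 10 Wi / √F80
W = 10·9.0·(1/√70 − 1/√24829) = 10·9.0·(0.113177) = 10.1859 kWh/t
Mill draw = 10.1859 × 911.4 = 9283.4 kW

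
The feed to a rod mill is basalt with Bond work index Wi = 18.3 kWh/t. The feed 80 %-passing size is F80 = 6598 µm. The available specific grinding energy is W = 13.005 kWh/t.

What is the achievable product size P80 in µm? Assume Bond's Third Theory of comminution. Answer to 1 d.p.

W_Bond = 10·Wi·(1/√P₈₀ − 1/√F₈₀)
1/√P80 = 1/√F80 + W/(10·Wi)
  = 13.0050/(10·18.3) + 1/√6598 = 0.071066 + 0.012311 = 0.083377
P80 = (1/0.083377)² = 11.9938² = 143.85 µm

P80 = 143.9 µm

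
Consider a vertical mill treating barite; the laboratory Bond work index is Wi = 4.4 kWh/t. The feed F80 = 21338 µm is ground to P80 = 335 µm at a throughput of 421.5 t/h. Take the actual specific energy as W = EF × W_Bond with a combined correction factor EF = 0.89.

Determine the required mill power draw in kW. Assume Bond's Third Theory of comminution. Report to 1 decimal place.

W_Bond = 10·Wi·(1/√P₈₀ − 1/√F₈₀)
W = 10·4.4·(1/√335 − 1/√21338) = 10·4.4·(0.047790) = 2.1028 kWh/t
Corrected W = EF·W_Bond = 0.89·2.1028 = 1.8715 kWh/t
Power = W × throughput = 1.8715 kWh/t × 421.5 t/h = 788.8 kW

P = 788.8 kW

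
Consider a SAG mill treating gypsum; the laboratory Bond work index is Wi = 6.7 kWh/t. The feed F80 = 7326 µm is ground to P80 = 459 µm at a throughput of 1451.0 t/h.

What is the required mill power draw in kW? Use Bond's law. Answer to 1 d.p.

W_Bond = 10·Wi·(1/√P₈₀ − 1/√F₈₀)
W = 10·6.7·(1/√459 − 1/√7326) = 10·6.7·(0.034993) = 2.3445 kWh/t
P_mill = W·ṁ = 2.3445·1451.0 = 3401.9 kW

P = 3401.9 kW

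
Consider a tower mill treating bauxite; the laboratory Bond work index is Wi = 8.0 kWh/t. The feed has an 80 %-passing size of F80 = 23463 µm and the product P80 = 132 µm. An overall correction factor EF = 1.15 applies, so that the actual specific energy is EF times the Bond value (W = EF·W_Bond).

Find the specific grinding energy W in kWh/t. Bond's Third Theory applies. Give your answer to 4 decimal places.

W_Bond = 10·Wi·(1/√P₈₀ − 1/√F₈₀)
1/√132 = 0.087039;  1/√23463 = 0.006528
W = 10·8.0·(0.087039 − 0.006528) = 6.4408 kWh/t
Apply correction: 6.4408 × 1.15 = 7.4070 kWh/t

W = 7.4070 kWh/t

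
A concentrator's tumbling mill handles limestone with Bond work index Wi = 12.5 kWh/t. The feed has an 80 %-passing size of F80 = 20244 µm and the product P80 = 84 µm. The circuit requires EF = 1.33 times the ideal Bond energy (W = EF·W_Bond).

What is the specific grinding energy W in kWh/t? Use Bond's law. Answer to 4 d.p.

W = 16.9709 kWh/t

W_Bond = 10·Wi·(1/√P₈₀ − 1/√F₈₀)
1/√84 = 0.109109;  1/√20244 = 0.007028
W = 10·12.5·(0.109109 − 0.007028) = 12.7601 kWh/t
Corrected W = EF·W_Bond = 1.33·12.7601 = 16.9709 kWh/t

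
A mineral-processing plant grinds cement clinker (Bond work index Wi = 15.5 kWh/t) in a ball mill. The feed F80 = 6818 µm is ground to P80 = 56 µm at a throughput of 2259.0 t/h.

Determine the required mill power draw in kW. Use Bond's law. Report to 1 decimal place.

W = 10·Wi·(P80^(-½) − F80^(-½))
W = 10·15.5·(1/√56 − 1/√6818) = 10·15.5·(0.121520) = 18.8356 kWh/t
P_mill = W·ṁ = 18.8356·2259.0 = 42549.6 kW

P = 42549.6 kW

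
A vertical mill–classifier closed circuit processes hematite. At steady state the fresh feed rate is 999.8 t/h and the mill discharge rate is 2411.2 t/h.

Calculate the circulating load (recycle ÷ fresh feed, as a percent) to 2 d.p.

CL = 141.17 %

Mill node: discharge = fresh + recycle.
R = M − F = 2411.2 − 999.8 = 1411.4 t/h
CL = 100·R/F = 100·1411.4/999.8 = 141.17 %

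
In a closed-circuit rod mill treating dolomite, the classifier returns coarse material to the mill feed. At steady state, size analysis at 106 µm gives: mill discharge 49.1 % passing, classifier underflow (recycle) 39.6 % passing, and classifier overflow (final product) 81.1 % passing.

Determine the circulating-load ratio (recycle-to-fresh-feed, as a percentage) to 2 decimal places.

CL = 336.84 %

Let r = R/F. Size balance at 106 µm:
(1+r)·d = r·u + o ⇒ r = (o−d)/(d−u)
r = (81.1 − 49.1)/(49.1 − 39.6) = 32.0/9.5 = 3.3684
CL = 100·r = 336.84 %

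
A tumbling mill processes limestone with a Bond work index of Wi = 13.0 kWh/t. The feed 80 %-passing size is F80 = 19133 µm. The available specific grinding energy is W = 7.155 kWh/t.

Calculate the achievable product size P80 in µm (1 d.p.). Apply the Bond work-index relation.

W = 10 Wi (1/√P80 − 1/√F80)  [Bond]
P80^-0.5 = F80^-0.5 + W/(10 Wi)
  = 7.1550/(10·13.0) + 1/√19133 = 0.055038 + 0.007230 = 0.062268
P80 = (1/0.062268)² = 16.0596² = 257.91 µm

P80 = 257.9 µm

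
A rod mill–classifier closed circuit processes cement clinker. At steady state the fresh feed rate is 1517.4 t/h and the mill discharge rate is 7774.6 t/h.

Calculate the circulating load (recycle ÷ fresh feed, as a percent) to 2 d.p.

Mill node: discharge = fresh + recycle.
R = M − F = 7774.6 − 1517.4 = 6257.2 t/h
CL = 100·R/F = 100·6257.2/1517.4 = 412.36 %

CL = 412.36 %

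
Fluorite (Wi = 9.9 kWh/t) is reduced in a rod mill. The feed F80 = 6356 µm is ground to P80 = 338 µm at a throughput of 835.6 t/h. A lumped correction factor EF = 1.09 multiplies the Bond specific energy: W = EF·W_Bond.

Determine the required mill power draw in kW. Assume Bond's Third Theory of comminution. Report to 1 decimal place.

W_Bond = 10·Wi·(1/√P₈₀ − 1/√F₈₀)
W = 10·9.9·(1/√338 − 1/√6356) = 10·9.9·(0.041850) = 4.1431 kWh/t
With EF = 1.09: W = 4.1431·1.09 = 4.5160 kWh/t
Power = W × throughput = 4.5160 kWh/t × 835.6 t/h = 3773.6 kW

P = 3773.6 kW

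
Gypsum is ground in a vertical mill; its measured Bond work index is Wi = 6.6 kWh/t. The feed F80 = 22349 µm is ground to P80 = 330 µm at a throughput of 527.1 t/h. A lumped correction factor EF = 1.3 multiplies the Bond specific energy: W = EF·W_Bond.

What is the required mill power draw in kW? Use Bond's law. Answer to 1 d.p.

W = 10·Wi·(P80^(-½) − F80^(-½))
W = 10·6.6·(1/√330 − 1/√22349) = 10·6.6·(0.048359) = 3.1917 kWh/t
Corrected W = EF·W_Bond = 1.3·3.1917 = 4.1492 kWh/t
P = W·T = 4.1492·527.1 = 2187.0 kW

P = 2187.0 kW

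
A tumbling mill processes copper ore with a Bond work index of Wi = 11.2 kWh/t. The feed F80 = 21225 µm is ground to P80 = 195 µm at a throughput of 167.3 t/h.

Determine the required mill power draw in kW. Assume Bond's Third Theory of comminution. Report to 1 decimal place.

P = 1213.2 kW

Bond: W = 10·Wi·(1/√P80 − 1/√F80)
W = 10·11.2·(1/√195 − 1/√21225) = 10·11.2·(0.064748) = 7.2517 kWh/t
P_mill = W·ṁ = 7.2517·167.3 = 1213.2 kW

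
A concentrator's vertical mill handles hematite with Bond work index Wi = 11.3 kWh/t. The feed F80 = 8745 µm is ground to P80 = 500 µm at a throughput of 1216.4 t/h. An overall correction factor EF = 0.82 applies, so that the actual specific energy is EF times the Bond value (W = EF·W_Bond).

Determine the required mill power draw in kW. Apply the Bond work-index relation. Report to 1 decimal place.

P = 3835.3 kW

Bond: W = 10·Wi·(1/√P80 − 1/√F80)
W = 10·11.3·(1/√500 − 1/√8745) = 10·11.3·(0.034028) = 3.8451 kWh/t
With EF = 0.82: W = 3.8451·0.82 = 3.1530 kWh/t
P_mill = W·ṁ = 3.1530·1216.4 = 3835.3 kW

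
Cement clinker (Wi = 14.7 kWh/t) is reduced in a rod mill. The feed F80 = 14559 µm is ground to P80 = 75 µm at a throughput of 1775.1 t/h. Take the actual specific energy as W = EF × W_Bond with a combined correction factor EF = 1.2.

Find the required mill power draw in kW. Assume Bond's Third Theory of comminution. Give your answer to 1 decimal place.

P = 33561.8 kW

Bond: W = 10·Wi·(1/√P80 − 1/√F80)
W = 10·14.7·(1/√75 − 1/√14559) = 10·14.7·(0.107182) = 15.7558 kWh/t
Corrected W = EF·W_Bond = 1.2·15.7558 = 18.9070 kWh/t
Power = W × throughput = 18.9070 kWh/t × 1775.1 t/h = 33561.8 kW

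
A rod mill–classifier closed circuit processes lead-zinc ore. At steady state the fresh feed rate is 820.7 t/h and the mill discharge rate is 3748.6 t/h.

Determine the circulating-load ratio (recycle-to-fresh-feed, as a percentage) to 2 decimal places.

Mill node: discharge = fresh + recycle.
R = M − F = 3748.6 − 820.7 = 2927.9 t/h
CL = 100·R/F = 100·2927.9/820.7 = 356.76 %

CL = 356.76 %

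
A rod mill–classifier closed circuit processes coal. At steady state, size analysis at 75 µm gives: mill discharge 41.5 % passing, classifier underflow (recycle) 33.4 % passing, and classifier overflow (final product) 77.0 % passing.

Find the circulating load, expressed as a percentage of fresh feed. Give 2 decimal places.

CL = 438.27 %

Two-product formula at 75 µm:
Fd + Rd = Ru + Fo ⇒ R/F = (o−d)/(d−u)
r = (77.0 − 41.5)/(41.5 − 33.4) = 35.5/8.1 = 4.3827
CL = 100·r = 438.27 %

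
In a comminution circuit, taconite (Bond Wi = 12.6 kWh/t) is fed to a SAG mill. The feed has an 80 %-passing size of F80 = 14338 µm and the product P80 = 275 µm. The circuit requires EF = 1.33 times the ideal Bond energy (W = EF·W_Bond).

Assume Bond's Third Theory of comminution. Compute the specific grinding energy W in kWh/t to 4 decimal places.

W = 8.7059 kWh/t

Bond: W = 10·Wi·(1/√P80 − 1/√F80)
1/√275 = 0.060302;  1/√14338 = 0.008351
W = 10·12.6·(0.060302 − 0.008351) = 6.5458 kWh/t
With EF = 1.33: W = 6.5458·1.33 = 8.7059 kWh/t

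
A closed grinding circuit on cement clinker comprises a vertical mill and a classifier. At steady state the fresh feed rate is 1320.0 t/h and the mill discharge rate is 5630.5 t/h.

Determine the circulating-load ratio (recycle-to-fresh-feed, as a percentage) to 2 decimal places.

CL = 326.55 %

M = F + R at steady state, so:
R = M − F = 5630.5 − 1320.0 = 4310.5 t/h
CL = 100·R/F = 100·4310.5/1320.0 = 326.55 %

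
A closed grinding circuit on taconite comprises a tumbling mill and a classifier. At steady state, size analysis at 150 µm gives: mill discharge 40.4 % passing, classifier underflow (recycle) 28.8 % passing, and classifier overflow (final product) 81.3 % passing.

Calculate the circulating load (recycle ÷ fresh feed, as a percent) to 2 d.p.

CL = 352.59 %

Let r = R/F. Size balance at 150 µm:
(1+r)·d = r·u + o ⇒ r = (o−d)/(d−u)
r = (81.3 − 40.4)/(40.4 − 28.8) = 40.9/11.6 = 3.5259
CL = 100·r = 352.59 %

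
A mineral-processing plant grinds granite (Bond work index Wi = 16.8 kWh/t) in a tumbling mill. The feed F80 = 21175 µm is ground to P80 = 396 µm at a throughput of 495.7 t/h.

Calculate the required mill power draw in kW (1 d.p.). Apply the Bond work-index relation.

W = 10 Wi / √P80 − 10 Wi / √F80
W = 10·16.8·(1/√396 − 1/√21175) = 10·16.8·(0.043380) = 7.2878 kWh/t
P = W·T = 7.2878·495.7 = 3612.6 kW

P = 3612.6 kW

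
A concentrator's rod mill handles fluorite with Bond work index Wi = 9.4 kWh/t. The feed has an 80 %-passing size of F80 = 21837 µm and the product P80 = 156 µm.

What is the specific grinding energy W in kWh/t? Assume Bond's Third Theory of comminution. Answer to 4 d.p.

W_Bond = 10·Wi·(1/√P₈₀ − 1/√F₈₀)
1/√156 = 0.080064;  1/√21837 = 0.006767
W = 10·9.4·(0.080064 − 0.006767) = 6.8899 kWh/t

W = 6.8899 kWh/t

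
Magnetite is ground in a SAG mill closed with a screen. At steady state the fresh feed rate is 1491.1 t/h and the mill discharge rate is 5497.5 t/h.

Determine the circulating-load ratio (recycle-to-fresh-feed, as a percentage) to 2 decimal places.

CL = 268.69 %

M = F + R at steady state, so:
R = M − F = 5497.5 − 1491.1 = 4006.4 t/h
CL = 100·R/F = 100·4006.4/1491.1 = 268.69 %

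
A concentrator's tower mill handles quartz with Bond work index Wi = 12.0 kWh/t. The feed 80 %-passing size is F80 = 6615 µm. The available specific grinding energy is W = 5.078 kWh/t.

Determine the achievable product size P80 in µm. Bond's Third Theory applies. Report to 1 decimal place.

P80 = 335.3 µm

W = 10 Wi / √P80 − 10 Wi / √F80
P80^-0.5 = F80^-0.5 + W/(10 Wi)
  = 5.0780/(10·12.0) + 1/√6615 = 0.042317 + 0.012295 = 0.054612
P80 = (1/0.054612)² = 18.3110² = 335.29 µm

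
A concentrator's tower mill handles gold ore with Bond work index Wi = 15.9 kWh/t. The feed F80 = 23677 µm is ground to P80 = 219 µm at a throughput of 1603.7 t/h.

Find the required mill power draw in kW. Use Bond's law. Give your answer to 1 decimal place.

P = 15573.4 kW

W = 10·Wi·(P80^(-½) − F80^(-½))
W = 10·15.9·(1/√219 − 1/√23677) = 10·15.9·(0.061075) = 9.7109 kWh/t
Mill draw = 9.7109 × 1603.7 = 15573.4 kW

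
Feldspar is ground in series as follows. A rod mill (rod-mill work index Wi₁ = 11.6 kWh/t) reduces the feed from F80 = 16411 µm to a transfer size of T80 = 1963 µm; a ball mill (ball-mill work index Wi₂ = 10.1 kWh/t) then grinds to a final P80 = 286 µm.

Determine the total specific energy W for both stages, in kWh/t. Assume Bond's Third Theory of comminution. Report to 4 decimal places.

W_Bond = 10·Wi·(1/√P₈₀ − 1/√F₈₀)
Stage 1 (16411→1963 µm, Wi₁=11.6): W₁ = 10·11.6·(0.022570 − 0.007806) = 1.7127 kWh/t
Stage 2 (1963→286 µm, Wi₂=10.1): W₂ = 10·10.1·(0.059131 − 0.022570) = 3.6926 kWh/t
W = W₁ + W₂ = 1.7127 + 3.6926 = 5.4053 kWh/t

W = 5.4053 kWh/t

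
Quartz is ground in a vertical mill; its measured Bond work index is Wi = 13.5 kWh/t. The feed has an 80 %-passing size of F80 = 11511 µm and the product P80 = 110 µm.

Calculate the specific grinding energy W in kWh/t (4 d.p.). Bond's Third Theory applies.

W = 11.6135 kWh/t

W = 10 Wi / √P80 − 10 Wi / √F80
1/√110 = 0.095346;  1/√11511 = 0.009321
W = 10·13.5·(0.095346 − 0.009321) = 11.6135 kWh/t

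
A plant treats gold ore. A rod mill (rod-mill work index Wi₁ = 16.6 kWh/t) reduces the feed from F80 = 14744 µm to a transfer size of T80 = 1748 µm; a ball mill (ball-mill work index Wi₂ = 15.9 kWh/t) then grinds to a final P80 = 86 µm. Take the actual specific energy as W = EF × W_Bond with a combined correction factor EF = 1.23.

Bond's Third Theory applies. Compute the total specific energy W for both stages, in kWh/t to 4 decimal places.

W = 10 Wi / √P80 − 10 Wi / √F80
Stage 1 (14744→1748 µm, Wi₁=16.6): W₁ = 10·16.6·(0.023918 − 0.008236) = 2.6033 kWh/t
Stage 2 (1748→86 µm, Wi₂=15.9): W₂ = 10·15.9·(0.107833 − 0.023918) = 13.3424 kWh/t
W = W₁ + W₂ = 2.6033 + 13.3424 = 15.9457 kWh/t
Apply correction: 15.9457 × 1.23 = 19.6133 kWh/t

W = 19.6133 kWh/t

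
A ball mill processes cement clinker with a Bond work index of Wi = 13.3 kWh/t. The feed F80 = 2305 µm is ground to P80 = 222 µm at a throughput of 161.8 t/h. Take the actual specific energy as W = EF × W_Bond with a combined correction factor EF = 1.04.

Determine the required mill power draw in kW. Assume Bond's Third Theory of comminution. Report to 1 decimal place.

P = 1035.9 kW

W = 10 Wi (1/√P80 − 1/√F80)  [Bond]
W = 10·13.3·(1/√222 − 1/√2305) = 10·13.3·(0.046287) = 6.1561 kWh/t
W_actual = 1.04 × 6.1561 = 6.4024 kWh/t
Power = W × throughput = 6.4024 kWh/t × 161.8 t/h = 1035.9 kW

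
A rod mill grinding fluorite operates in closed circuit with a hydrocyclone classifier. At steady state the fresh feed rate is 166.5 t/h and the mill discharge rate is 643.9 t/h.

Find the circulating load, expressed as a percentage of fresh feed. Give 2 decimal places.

Steady state: M = F + R.
R = M − F = 643.9 − 166.5 = 477.4 t/h
CL = 100·R/F = 100·477.4/166.5 = 286.73 %

CL = 286.73 %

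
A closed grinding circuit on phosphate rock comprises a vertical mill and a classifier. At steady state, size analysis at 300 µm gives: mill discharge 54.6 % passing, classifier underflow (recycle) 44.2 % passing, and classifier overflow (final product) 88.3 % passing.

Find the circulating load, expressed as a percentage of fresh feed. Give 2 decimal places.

CL = 324.04 %

Balance %-passing 300 µm (r = R/F):
Fd + Rd = Ru + Fo ⇒ R/F = (o−d)/(d−u)
r = (88.3 − 54.6)/(54.6 − 44.2) = 33.7/10.4 = 3.2404
CL = 100·r = 324.04 %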